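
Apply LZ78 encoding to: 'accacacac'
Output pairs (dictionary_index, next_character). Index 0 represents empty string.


LZ78 encoding steps:
Dictionary: {0: ''}
Step 1: w='' (idx 0), next='a' -> output (0, 'a'), add 'a' as idx 1
Step 2: w='' (idx 0), next='c' -> output (0, 'c'), add 'c' as idx 2
Step 3: w='c' (idx 2), next='a' -> output (2, 'a'), add 'ca' as idx 3
Step 4: w='ca' (idx 3), next='c' -> output (3, 'c'), add 'cac' as idx 4
Step 5: w='a' (idx 1), next='c' -> output (1, 'c'), add 'ac' as idx 5


Encoded: [(0, 'a'), (0, 'c'), (2, 'a'), (3, 'c'), (1, 'c')]


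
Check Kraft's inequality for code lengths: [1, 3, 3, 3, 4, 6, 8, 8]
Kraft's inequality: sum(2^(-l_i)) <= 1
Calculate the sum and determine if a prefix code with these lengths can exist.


Sum = 2^(-1) + 2^(-3) + 2^(-3) + 2^(-3) + 2^(-4) + 2^(-6) + 2^(-8) + 2^(-8)
    = 0.5 + 0.125 + 0.125 + 0.125 + 0.0625 + 0.015625 + 0.00390625 + 0.00390625
    = 246/256 = 0.9609375
Since 0.9609375 <= 1, Kraft's inequality IS satisfied.
A prefix code with these lengths CAN exist.

Kraft sum = 0.9609375. Satisfied.


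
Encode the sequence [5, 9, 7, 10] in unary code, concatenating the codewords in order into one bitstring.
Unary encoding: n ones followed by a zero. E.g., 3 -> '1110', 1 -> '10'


Encode each number as n ones followed by a terminating 0:
  5 -> 111110 (6 bits)
  9 -> 1111111110 (10 bits)
  7 -> 11111110 (8 bits)
  10 -> 11111111110 (11 bits)
Total length = 6 + 10 + 8 + 11 = 35 bits.

Unary([5, 9, 7, 10]) = 11111011111111101111111011111111110 (35 bits)


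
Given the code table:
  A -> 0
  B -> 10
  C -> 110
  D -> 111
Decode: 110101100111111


Decoding:
110 -> C
10 -> B
110 -> C
0 -> A
111 -> D
111 -> D


Result: CBCADD


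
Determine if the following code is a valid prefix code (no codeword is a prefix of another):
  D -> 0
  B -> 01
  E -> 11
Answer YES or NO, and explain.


Checking each pair (does one codeword prefix another?):
  D='0' vs B='01': prefix -- VIOLATION

NO -- this is NOT a valid prefix code. D (0) is a prefix of B (01).


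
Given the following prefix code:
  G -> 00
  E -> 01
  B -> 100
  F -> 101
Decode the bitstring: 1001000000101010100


Decoding step by step:
Bits 100 -> B
Bits 100 -> B
Bits 00 -> G
Bits 00 -> G
Bits 101 -> F
Bits 01 -> E
Bits 01 -> E
Bits 00 -> G


Decoded message: BBGGFEEG


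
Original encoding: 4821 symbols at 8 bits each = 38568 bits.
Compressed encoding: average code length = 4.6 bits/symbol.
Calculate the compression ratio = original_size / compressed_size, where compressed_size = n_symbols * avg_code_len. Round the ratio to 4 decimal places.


original_size = n_symbols * orig_bits = 4821 * 8 = 38568 bits
compressed_size = n_symbols * avg_code_len = 4821 * 4.6 = 22176.6 bits
ratio = original_size / compressed_size = 38568 / 22176.6 = 1.7391

Compression ratio = 1.7391


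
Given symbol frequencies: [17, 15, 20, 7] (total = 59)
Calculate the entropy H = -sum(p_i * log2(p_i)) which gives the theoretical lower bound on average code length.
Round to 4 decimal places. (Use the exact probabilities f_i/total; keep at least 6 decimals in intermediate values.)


Per-symbol terms -p_i * log2(p_i) with p_i = f_i/59:
  p = 17/59 = 0.288136: log2(p) = -1.795180, -p*log2(p) = 0.517255
  p = 15/59 = 0.254237: log2(p) = -1.975752, -p*log2(p) = 0.502310
  p = 20/59 = 0.338983: log2(p) = -1.560715, -p*log2(p) = 0.529056
  p = 7/59 = 0.118644: log2(p) = -3.075288, -p*log2(p) = 0.364865
H = 0.517255 + 0.502310 + 0.529056 + 0.364865 = 1.913486

H = 1.9135 bits/symbol


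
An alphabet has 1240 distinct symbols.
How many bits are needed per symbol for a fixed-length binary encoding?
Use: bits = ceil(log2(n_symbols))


log2(1240) = 10.2761
Bracket: 2^10 = 1024 < 1240 <= 2^11 = 2048
So ceil(log2(1240)) = 11

bits = ceil(log2(1240)) = ceil(10.2761) = 11 bits


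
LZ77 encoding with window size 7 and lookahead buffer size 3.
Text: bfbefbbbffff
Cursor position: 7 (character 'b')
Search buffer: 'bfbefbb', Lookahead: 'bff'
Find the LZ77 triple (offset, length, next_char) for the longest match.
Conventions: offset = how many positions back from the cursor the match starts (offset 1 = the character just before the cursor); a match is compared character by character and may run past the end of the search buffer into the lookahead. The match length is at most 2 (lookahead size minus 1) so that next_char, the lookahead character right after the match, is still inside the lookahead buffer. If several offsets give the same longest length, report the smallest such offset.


Try each offset into the search buffer:
  offset=1 (pos 6, char 'b'): match length 1
  offset=2 (pos 5, char 'b'): match length 1
  offset=3 (pos 4, char 'f'): match length 0
  offset=4 (pos 3, char 'e'): match length 0
  offset=5 (pos 2, char 'b'): match length 1
  offset=6 (pos 1, char 'f'): match length 0
  offset=7 (pos 0, char 'b'): match length 2
Longest match has length 2 at offset 7.
next_char = character at position 7 + 2 = 9 -> 'f'

Best match: offset=7, length=2 (matching 'bf' starting at position 0)
LZ77 triple: (7, 2, 'f')


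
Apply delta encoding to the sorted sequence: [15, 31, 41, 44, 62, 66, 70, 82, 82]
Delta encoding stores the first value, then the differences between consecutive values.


First value: 15
Deltas:
  31 - 15 = 16
  41 - 31 = 10
  44 - 41 = 3
  62 - 44 = 18
  66 - 62 = 4
  70 - 66 = 4
  82 - 70 = 12
  82 - 82 = 0


Delta encoded: [15, 16, 10, 3, 18, 4, 4, 12, 0]


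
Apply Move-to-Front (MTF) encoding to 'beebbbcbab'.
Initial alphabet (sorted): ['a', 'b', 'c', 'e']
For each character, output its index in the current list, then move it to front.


MTF encoding:
'b': index 1 in ['a', 'b', 'c', 'e'] -> ['b', 'a', 'c', 'e']
'e': index 3 in ['b', 'a', 'c', 'e'] -> ['e', 'b', 'a', 'c']
'e': index 0 in ['e', 'b', 'a', 'c'] -> ['e', 'b', 'a', 'c']
'b': index 1 in ['e', 'b', 'a', 'c'] -> ['b', 'e', 'a', 'c']
'b': index 0 in ['b', 'e', 'a', 'c'] -> ['b', 'e', 'a', 'c']
'b': index 0 in ['b', 'e', 'a', 'c'] -> ['b', 'e', 'a', 'c']
'c': index 3 in ['b', 'e', 'a', 'c'] -> ['c', 'b', 'e', 'a']
'b': index 1 in ['c', 'b', 'e', 'a'] -> ['b', 'c', 'e', 'a']
'a': index 3 in ['b', 'c', 'e', 'a'] -> ['a', 'b', 'c', 'e']
'b': index 1 in ['a', 'b', 'c', 'e'] -> ['b', 'a', 'c', 'e']


Output: [1, 3, 0, 1, 0, 0, 3, 1, 3, 1]


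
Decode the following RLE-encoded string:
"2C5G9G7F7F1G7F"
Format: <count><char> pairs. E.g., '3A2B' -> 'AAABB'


Expanding each <count><char> pair:
  2C -> 'CC'
  5G -> 'GGGGG'
  9G -> 'GGGGGGGGG'
  7F -> 'FFFFFFF'
  7F -> 'FFFFFFF'
  1G -> 'G'
  7F -> 'FFFFFFF'

Decoded = CCGGGGGGGGGGGGGGFFFFFFFFFFFFFFGFFFFFFF


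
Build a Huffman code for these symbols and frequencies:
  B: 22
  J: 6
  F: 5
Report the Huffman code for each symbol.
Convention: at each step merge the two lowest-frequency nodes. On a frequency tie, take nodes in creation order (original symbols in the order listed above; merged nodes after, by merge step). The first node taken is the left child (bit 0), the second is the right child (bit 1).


Huffman tree construction:
Step 1: Merge F(5) + J(6) = 11
Step 2: Merge (F+J)(11) + B(22) = 33
Read each symbol's code off the tree from the root (left child = 0, right child = 1).

Codes:
  B: 1 (length 1)
  J: 01 (length 2)
  F: 00 (length 2)
Average code length: 44/33 = 1.3333 bits/symbol


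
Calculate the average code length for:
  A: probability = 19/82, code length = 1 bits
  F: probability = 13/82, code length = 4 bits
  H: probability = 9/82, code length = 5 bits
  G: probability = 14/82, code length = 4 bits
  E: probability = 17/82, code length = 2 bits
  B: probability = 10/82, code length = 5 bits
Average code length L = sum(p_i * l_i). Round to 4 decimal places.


Weighted contributions p_i * l_i:
  A: (19/82) * 1 = 19/82
  F: (13/82) * 4 = 52/82
  H: (9/82) * 5 = 45/82
  G: (14/82) * 4 = 56/82
  E: (17/82) * 2 = 34/82
  B: (10/82) * 5 = 50/82
Sum = (19 + 52 + 45 + 56 + 34 + 50)/82 = 256/82

L = 256/82 = 3.1220 bits/symbol


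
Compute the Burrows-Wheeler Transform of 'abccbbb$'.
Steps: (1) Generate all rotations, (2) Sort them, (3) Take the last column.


Rotations (sorted):
  0: $abccbbb -> last char: b
  1: abccbbb$ -> last char: $
  2: b$abccbb -> last char: b
  3: bb$abccb -> last char: b
  4: bbb$abcc -> last char: c
  5: bccbbb$a -> last char: a
  6: cbbb$abc -> last char: c
  7: ccbbb$ab -> last char: b


BWT = b$bbcacb


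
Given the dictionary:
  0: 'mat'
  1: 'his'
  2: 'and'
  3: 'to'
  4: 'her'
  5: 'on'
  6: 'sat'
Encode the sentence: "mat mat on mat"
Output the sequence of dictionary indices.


Look up each word in the dictionary:
  'mat' -> 0
  'mat' -> 0
  'on' -> 5
  'mat' -> 0

Encoded: [0, 0, 5, 0]


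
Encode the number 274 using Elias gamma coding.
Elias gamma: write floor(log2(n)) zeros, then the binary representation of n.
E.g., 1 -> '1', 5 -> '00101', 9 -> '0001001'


num_bits = floor(log2(274)) + 1 = 9
leading_zeros = num_bits - 1 = 8
binary(274) = 100010010

Elias gamma(274) = '00000000' + '100010010' = 00000000100010010 (17 bits)


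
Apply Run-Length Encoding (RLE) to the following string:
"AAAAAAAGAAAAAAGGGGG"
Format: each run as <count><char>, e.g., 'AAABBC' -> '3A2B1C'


Scanning runs left to right:
  i=0: run of 'A' x 7 -> '7A'
  i=7: run of 'G' x 1 -> '1G'
  i=8: run of 'A' x 6 -> '6A'
  i=14: run of 'G' x 5 -> '5G'

RLE = 7A1G6A5G


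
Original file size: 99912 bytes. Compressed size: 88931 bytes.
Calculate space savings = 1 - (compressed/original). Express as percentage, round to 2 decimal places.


ratio = compressed/original = 88931/99912 = 0.890093
savings = 1 - ratio = 1 - 0.890093 = 0.109907
as a percentage: 0.109907 * 100 = 10.99%

Space savings = 1 - 88931/99912 = 10.99%


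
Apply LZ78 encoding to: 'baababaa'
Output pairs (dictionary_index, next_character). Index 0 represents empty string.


LZ78 encoding steps:
Dictionary: {0: ''}
Step 1: w='' (idx 0), next='b' -> output (0, 'b'), add 'b' as idx 1
Step 2: w='' (idx 0), next='a' -> output (0, 'a'), add 'a' as idx 2
Step 3: w='a' (idx 2), next='b' -> output (2, 'b'), add 'ab' as idx 3
Step 4: w='ab' (idx 3), next='a' -> output (3, 'a'), add 'aba' as idx 4
Step 5: w='a' (idx 2), end of input -> output (2, '')


Encoded: [(0, 'b'), (0, 'a'), (2, 'b'), (3, 'a'), (2, '')]


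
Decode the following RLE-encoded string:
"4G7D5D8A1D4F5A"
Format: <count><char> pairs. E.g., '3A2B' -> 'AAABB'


Expanding each <count><char> pair:
  4G -> 'GGGG'
  7D -> 'DDDDDDD'
  5D -> 'DDDDD'
  8A -> 'AAAAAAAA'
  1D -> 'D'
  4F -> 'FFFF'
  5A -> 'AAAAA'

Decoded = GGGGDDDDDDDDDDDDAAAAAAAADFFFFAAAAA


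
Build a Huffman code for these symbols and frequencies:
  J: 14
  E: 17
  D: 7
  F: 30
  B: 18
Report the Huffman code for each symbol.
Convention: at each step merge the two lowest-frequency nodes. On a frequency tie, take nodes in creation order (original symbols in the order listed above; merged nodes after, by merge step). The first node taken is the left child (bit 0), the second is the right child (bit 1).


Huffman tree construction:
Step 1: Merge D(7) + J(14) = 21
Step 2: Merge E(17) + B(18) = 35
Step 3: Merge (D+J)(21) + F(30) = 51
Step 4: Merge (E+B)(35) + ((D+J)+F)(51) = 86
Read each symbol's code off the tree from the root (left child = 0, right child = 1).

Codes:
  J: 101 (length 3)
  E: 00 (length 2)
  D: 100 (length 3)
  F: 11 (length 2)
  B: 01 (length 2)
Average code length: 193/86 = 2.2442 bits/symbol


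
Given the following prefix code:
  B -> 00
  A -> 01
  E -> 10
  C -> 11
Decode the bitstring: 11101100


Decoding step by step:
Bits 11 -> C
Bits 10 -> E
Bits 11 -> C
Bits 00 -> B


Decoded message: CECB


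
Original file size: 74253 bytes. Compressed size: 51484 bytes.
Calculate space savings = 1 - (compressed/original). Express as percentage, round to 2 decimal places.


ratio = compressed/original = 51484/74253 = 0.693359
savings = 1 - ratio = 1 - 0.693359 = 0.306641
as a percentage: 0.306641 * 100 = 30.66%

Space savings = 1 - 51484/74253 = 30.66%


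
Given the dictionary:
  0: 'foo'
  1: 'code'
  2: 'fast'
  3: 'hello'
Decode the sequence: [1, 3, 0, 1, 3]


Look up each index in the dictionary:
  1 -> 'code'
  3 -> 'hello'
  0 -> 'foo'
  1 -> 'code'
  3 -> 'hello'

Decoded: "code hello foo code hello"


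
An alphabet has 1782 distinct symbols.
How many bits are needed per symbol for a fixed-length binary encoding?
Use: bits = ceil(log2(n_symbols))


log2(1782) = 10.7993
Bracket: 2^10 = 1024 < 1782 <= 2^11 = 2048
So ceil(log2(1782)) = 11

bits = ceil(log2(1782)) = ceil(10.7993) = 11 bits


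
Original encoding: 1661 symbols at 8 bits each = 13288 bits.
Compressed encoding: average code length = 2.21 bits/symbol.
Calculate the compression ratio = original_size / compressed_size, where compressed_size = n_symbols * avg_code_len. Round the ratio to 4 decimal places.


original_size = n_symbols * orig_bits = 1661 * 8 = 13288 bits
compressed_size = n_symbols * avg_code_len = 1661 * 2.21 = 3670.81 bits
ratio = original_size / compressed_size = 13288 / 3670.81 = 3.6199

Compression ratio = 3.6199


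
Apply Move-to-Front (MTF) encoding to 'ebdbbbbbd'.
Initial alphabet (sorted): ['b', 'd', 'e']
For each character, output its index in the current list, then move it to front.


MTF encoding:
'e': index 2 in ['b', 'd', 'e'] -> ['e', 'b', 'd']
'b': index 1 in ['e', 'b', 'd'] -> ['b', 'e', 'd']
'd': index 2 in ['b', 'e', 'd'] -> ['d', 'b', 'e']
'b': index 1 in ['d', 'b', 'e'] -> ['b', 'd', 'e']
'b': index 0 in ['b', 'd', 'e'] -> ['b', 'd', 'e']
'b': index 0 in ['b', 'd', 'e'] -> ['b', 'd', 'e']
'b': index 0 in ['b', 'd', 'e'] -> ['b', 'd', 'e']
'b': index 0 in ['b', 'd', 'e'] -> ['b', 'd', 'e']
'd': index 1 in ['b', 'd', 'e'] -> ['d', 'b', 'e']


Output: [2, 1, 2, 1, 0, 0, 0, 0, 1]


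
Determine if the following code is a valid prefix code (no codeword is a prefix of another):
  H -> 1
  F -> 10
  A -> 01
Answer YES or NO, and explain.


Checking each pair (does one codeword prefix another?):
  H='1' vs F='10': prefix -- VIOLATION

NO -- this is NOT a valid prefix code. H (1) is a prefix of F (10).


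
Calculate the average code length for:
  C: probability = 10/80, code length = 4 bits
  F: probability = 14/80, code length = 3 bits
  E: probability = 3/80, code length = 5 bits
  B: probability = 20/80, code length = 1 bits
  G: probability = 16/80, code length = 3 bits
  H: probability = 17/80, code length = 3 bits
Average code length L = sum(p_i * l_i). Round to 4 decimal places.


Weighted contributions p_i * l_i:
  C: (10/80) * 4 = 40/80
  F: (14/80) * 3 = 42/80
  E: (3/80) * 5 = 15/80
  B: (20/80) * 1 = 20/80
  G: (16/80) * 3 = 48/80
  H: (17/80) * 3 = 51/80
Sum = (40 + 42 + 15 + 20 + 48 + 51)/80 = 216/80

L = 216/80 = 2.7000 bits/symbol


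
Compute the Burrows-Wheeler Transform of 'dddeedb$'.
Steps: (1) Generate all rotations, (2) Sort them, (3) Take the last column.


Rotations (sorted):
  0: $dddeedb -> last char: b
  1: b$dddeed -> last char: d
  2: db$dddee -> last char: e
  3: dddeedb$ -> last char: $
  4: ddeedb$d -> last char: d
  5: deedb$dd -> last char: d
  6: edb$ddde -> last char: e
  7: eedb$ddd -> last char: d


BWT = bde$dded


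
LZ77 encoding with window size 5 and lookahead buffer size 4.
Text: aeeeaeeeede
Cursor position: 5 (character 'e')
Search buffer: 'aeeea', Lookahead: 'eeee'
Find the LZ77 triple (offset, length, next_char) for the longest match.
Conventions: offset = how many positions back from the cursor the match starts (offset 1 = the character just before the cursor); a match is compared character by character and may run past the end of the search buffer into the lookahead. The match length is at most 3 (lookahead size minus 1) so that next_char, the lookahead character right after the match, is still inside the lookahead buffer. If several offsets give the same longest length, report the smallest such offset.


Try each offset into the search buffer:
  offset=1 (pos 4, char 'a'): match length 0
  offset=2 (pos 3, char 'e'): match length 1
  offset=3 (pos 2, char 'e'): match length 2
  offset=4 (pos 1, char 'e'): match length 3
  offset=5 (pos 0, char 'a'): match length 0
Longest match has length 3 at offset 4.
next_char = character at position 5 + 3 = 8 -> 'e'

Best match: offset=4, length=3 (matching 'eee' starting at position 1)
LZ77 triple: (4, 3, 'e')


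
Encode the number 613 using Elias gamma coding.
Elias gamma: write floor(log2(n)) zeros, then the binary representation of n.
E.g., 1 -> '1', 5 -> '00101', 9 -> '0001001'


num_bits = floor(log2(613)) + 1 = 10
leading_zeros = num_bits - 1 = 9
binary(613) = 1001100101

Elias gamma(613) = '000000000' + '1001100101' = 0000000001001100101 (19 bits)


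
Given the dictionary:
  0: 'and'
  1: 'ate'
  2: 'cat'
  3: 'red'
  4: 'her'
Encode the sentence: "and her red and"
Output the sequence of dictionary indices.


Look up each word in the dictionary:
  'and' -> 0
  'her' -> 4
  'red' -> 3
  'and' -> 0

Encoded: [0, 4, 3, 0]


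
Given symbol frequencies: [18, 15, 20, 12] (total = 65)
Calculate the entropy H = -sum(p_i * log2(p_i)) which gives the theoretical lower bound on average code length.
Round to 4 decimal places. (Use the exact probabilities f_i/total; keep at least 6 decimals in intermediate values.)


Per-symbol terms -p_i * log2(p_i) with p_i = f_i/65:
  p = 18/65 = 0.276923: log2(p) = -1.852443, -p*log2(p) = 0.512984
  p = 15/65 = 0.230769: log2(p) = -2.115477, -p*log2(p) = 0.488187
  p = 20/65 = 0.307692: log2(p) = -1.700440, -p*log2(p) = 0.523212
  p = 12/65 = 0.184615: log2(p) = -2.437405, -p*log2(p) = 0.449983
H = 0.512984 + 0.488187 + 0.523212 + 0.449983 = 1.974366

H = 1.9744 bits/symbol


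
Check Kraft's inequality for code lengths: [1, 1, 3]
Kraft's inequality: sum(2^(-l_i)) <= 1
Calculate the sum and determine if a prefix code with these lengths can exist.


Sum = 2^(-1) + 2^(-1) + 2^(-3)
    = 0.5 + 0.5 + 0.125
    = 9/8 = 1.125
Since 1.125 > 1, Kraft's inequality is NOT satisfied.
A prefix code with these lengths CANNOT exist.

Kraft sum = 1.125. Not satisfied.


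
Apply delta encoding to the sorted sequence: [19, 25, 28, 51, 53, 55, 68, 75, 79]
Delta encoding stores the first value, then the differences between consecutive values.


First value: 19
Deltas:
  25 - 19 = 6
  28 - 25 = 3
  51 - 28 = 23
  53 - 51 = 2
  55 - 53 = 2
  68 - 55 = 13
  75 - 68 = 7
  79 - 75 = 4


Delta encoded: [19, 6, 3, 23, 2, 2, 13, 7, 4]


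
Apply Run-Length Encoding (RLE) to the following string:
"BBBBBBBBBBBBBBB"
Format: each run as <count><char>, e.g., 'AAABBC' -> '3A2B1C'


Scanning runs left to right:
  i=0: run of 'B' x 15 -> '15B'

RLE = 15B


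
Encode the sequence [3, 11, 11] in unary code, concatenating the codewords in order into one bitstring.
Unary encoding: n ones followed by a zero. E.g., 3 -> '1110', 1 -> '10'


Encode each number as n ones followed by a terminating 0:
  3 -> 1110 (4 bits)
  11 -> 111111111110 (12 bits)
  11 -> 111111111110 (12 bits)
Total length = 4 + 12 + 12 = 28 bits.

Unary([3, 11, 11]) = 1110111111111110111111111110 (28 bits)


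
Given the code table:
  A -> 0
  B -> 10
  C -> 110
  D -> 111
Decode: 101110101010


Decoding:
10 -> B
111 -> D
0 -> A
10 -> B
10 -> B
10 -> B


Result: BDABBB


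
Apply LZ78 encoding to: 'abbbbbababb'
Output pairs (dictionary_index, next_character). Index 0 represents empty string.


LZ78 encoding steps:
Dictionary: {0: ''}
Step 1: w='' (idx 0), next='a' -> output (0, 'a'), add 'a' as idx 1
Step 2: w='' (idx 0), next='b' -> output (0, 'b'), add 'b' as idx 2
Step 3: w='b' (idx 2), next='b' -> output (2, 'b'), add 'bb' as idx 3
Step 4: w='bb' (idx 3), next='a' -> output (3, 'a'), add 'bba' as idx 4
Step 5: w='b' (idx 2), next='a' -> output (2, 'a'), add 'ba' as idx 5
Step 6: w='bb' (idx 3), end of input -> output (3, '')


Encoded: [(0, 'a'), (0, 'b'), (2, 'b'), (3, 'a'), (2, 'a'), (3, '')]


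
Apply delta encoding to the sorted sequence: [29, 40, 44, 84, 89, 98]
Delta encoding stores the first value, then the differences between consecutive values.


First value: 29
Deltas:
  40 - 29 = 11
  44 - 40 = 4
  84 - 44 = 40
  89 - 84 = 5
  98 - 89 = 9


Delta encoded: [29, 11, 4, 40, 5, 9]


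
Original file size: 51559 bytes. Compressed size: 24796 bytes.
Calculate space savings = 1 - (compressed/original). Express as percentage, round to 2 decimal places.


ratio = compressed/original = 24796/51559 = 0.480925
savings = 1 - ratio = 1 - 0.480925 = 0.519075
as a percentage: 0.519075 * 100 = 51.91%

Space savings = 1 - 24796/51559 = 51.91%


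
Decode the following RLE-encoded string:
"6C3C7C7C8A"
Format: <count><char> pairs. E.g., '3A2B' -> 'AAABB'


Expanding each <count><char> pair:
  6C -> 'CCCCCC'
  3C -> 'CCC'
  7C -> 'CCCCCCC'
  7C -> 'CCCCCCC'
  8A -> 'AAAAAAAA'

Decoded = CCCCCCCCCCCCCCCCCCCCCCCAAAAAAAA


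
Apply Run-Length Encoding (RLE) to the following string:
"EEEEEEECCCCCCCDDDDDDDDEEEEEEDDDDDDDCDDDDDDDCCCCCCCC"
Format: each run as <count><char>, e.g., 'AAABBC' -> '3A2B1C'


Scanning runs left to right:
  i=0: run of 'E' x 7 -> '7E'
  i=7: run of 'C' x 7 -> '7C'
  i=14: run of 'D' x 8 -> '8D'
  i=22: run of 'E' x 6 -> '6E'
  i=28: run of 'D' x 7 -> '7D'
  i=35: run of 'C' x 1 -> '1C'
  i=36: run of 'D' x 7 -> '7D'
  i=43: run of 'C' x 8 -> '8C'

RLE = 7E7C8D6E7D1C7D8C


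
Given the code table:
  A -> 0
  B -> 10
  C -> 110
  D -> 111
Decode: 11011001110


Decoding:
110 -> C
110 -> C
0 -> A
111 -> D
0 -> A


Result: CCADA


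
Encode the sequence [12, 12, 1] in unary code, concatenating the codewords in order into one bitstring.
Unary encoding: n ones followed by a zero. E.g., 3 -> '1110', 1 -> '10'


Encode each number as n ones followed by a terminating 0:
  12 -> 1111111111110 (13 bits)
  12 -> 1111111111110 (13 bits)
  1 -> 10 (2 bits)
Total length = 13 + 13 + 2 = 28 bits.

Unary([12, 12, 1]) = 1111111111110111111111111010 (28 bits)


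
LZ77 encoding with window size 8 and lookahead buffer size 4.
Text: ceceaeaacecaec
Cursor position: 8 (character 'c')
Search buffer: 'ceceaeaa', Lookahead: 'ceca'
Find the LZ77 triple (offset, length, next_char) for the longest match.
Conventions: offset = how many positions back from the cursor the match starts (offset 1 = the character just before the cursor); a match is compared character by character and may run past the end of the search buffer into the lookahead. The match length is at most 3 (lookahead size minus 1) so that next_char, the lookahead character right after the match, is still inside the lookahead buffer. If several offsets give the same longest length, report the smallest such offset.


Try each offset into the search buffer:
  offset=1 (pos 7, char 'a'): match length 0
  offset=2 (pos 6, char 'a'): match length 0
  offset=3 (pos 5, char 'e'): match length 0
  offset=4 (pos 4, char 'a'): match length 0
  offset=5 (pos 3, char 'e'): match length 0
  offset=6 (pos 2, char 'c'): match length 2
  offset=7 (pos 1, char 'e'): match length 0
  offset=8 (pos 0, char 'c'): match length 3
Longest match has length 3 at offset 8.
next_char = character at position 8 + 3 = 11 -> 'a'

Best match: offset=8, length=3 (matching 'cec' starting at position 0)
LZ77 triple: (8, 3, 'a')


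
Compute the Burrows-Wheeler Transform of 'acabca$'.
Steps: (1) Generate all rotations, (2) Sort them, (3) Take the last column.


Rotations (sorted):
  0: $acabca -> last char: a
  1: a$acabc -> last char: c
  2: abca$ac -> last char: c
  3: acabca$ -> last char: $
  4: bca$aca -> last char: a
  5: ca$acab -> last char: b
  6: cabca$a -> last char: a


BWT = acc$aba


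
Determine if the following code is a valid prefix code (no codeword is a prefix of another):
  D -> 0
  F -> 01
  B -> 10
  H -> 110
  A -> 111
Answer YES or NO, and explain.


Checking each pair (does one codeword prefix another?):
  D='0' vs F='01': prefix -- VIOLATION

NO -- this is NOT a valid prefix code. D (0) is a prefix of F (01).


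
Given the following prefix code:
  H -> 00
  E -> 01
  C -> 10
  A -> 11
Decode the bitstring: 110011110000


Decoding step by step:
Bits 11 -> A
Bits 00 -> H
Bits 11 -> A
Bits 11 -> A
Bits 00 -> H
Bits 00 -> H


Decoded message: AHAAHH


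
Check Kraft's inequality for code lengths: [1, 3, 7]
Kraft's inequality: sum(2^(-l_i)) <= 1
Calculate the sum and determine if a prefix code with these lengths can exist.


Sum = 2^(-1) + 2^(-3) + 2^(-7)
    = 0.5 + 0.125 + 0.0078125
    = 81/128 = 0.6328125
Since 0.6328125 <= 1, Kraft's inequality IS satisfied.
A prefix code with these lengths CAN exist.

Kraft sum = 0.6328125. Satisfied.


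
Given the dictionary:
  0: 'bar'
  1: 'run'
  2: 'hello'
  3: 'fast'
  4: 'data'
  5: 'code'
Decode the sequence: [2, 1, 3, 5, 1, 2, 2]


Look up each index in the dictionary:
  2 -> 'hello'
  1 -> 'run'
  3 -> 'fast'
  5 -> 'code'
  1 -> 'run'
  2 -> 'hello'
  2 -> 'hello'

Decoded: "hello run fast code run hello hello"


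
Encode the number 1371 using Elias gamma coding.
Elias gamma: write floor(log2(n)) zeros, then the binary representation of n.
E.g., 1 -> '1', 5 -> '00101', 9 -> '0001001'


num_bits = floor(log2(1371)) + 1 = 11
leading_zeros = num_bits - 1 = 10
binary(1371) = 10101011011

Elias gamma(1371) = '0000000000' + '10101011011' = 000000000010101011011 (21 bits)


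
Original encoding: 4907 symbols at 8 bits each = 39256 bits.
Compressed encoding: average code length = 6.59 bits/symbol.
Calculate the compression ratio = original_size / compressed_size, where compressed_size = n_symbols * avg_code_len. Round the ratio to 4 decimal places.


original_size = n_symbols * orig_bits = 4907 * 8 = 39256 bits
compressed_size = n_symbols * avg_code_len = 4907 * 6.59 = 32337.13 bits
ratio = original_size / compressed_size = 39256 / 32337.13 = 1.214

Compression ratio = 1.214


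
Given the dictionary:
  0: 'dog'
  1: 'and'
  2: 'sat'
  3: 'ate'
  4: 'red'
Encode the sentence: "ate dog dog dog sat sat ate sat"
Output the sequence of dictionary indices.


Look up each word in the dictionary:
  'ate' -> 3
  'dog' -> 0
  'dog' -> 0
  'dog' -> 0
  'sat' -> 2
  'sat' -> 2
  'ate' -> 3
  'sat' -> 2

Encoded: [3, 0, 0, 0, 2, 2, 3, 2]


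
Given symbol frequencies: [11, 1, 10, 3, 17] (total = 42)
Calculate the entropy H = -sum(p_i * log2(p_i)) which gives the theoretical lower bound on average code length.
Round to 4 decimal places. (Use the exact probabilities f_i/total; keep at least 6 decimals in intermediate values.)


Per-symbol terms -p_i * log2(p_i) with p_i = f_i/42:
  p = 11/42 = 0.261905: log2(p) = -1.932886, -p*log2(p) = 0.506232
  p = 1/42 = 0.023810: log2(p) = -5.392317, -p*log2(p) = 0.128389
  p = 10/42 = 0.238095: log2(p) = -2.070389, -p*log2(p) = 0.492950
  p = 3/42 = 0.071429: log2(p) = -3.807355, -p*log2(p) = 0.271954
  p = 17/42 = 0.404762: log2(p) = -1.304855, -p*log2(p) = 0.528155
H = 0.506232 + 0.128389 + 0.492950 + 0.271954 + 0.528155 = 1.927680

H = 1.9277 bits/symbol


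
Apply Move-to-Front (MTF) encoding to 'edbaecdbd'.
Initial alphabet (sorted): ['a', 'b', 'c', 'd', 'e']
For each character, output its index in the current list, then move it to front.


MTF encoding:
'e': index 4 in ['a', 'b', 'c', 'd', 'e'] -> ['e', 'a', 'b', 'c', 'd']
'd': index 4 in ['e', 'a', 'b', 'c', 'd'] -> ['d', 'e', 'a', 'b', 'c']
'b': index 3 in ['d', 'e', 'a', 'b', 'c'] -> ['b', 'd', 'e', 'a', 'c']
'a': index 3 in ['b', 'd', 'e', 'a', 'c'] -> ['a', 'b', 'd', 'e', 'c']
'e': index 3 in ['a', 'b', 'd', 'e', 'c'] -> ['e', 'a', 'b', 'd', 'c']
'c': index 4 in ['e', 'a', 'b', 'd', 'c'] -> ['c', 'e', 'a', 'b', 'd']
'd': index 4 in ['c', 'e', 'a', 'b', 'd'] -> ['d', 'c', 'e', 'a', 'b']
'b': index 4 in ['d', 'c', 'e', 'a', 'b'] -> ['b', 'd', 'c', 'e', 'a']
'd': index 1 in ['b', 'd', 'c', 'e', 'a'] -> ['d', 'b', 'c', 'e', 'a']


Output: [4, 4, 3, 3, 3, 4, 4, 4, 1]


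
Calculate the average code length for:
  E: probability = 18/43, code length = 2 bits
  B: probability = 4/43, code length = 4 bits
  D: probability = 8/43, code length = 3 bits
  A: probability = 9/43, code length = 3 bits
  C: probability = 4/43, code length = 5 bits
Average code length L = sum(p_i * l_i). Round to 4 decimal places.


Weighted contributions p_i * l_i:
  E: (18/43) * 2 = 36/43
  B: (4/43) * 4 = 16/43
  D: (8/43) * 3 = 24/43
  A: (9/43) * 3 = 27/43
  C: (4/43) * 5 = 20/43
Sum = (36 + 16 + 24 + 27 + 20)/43 = 123/43

L = 123/43 = 2.8605 bits/symbol


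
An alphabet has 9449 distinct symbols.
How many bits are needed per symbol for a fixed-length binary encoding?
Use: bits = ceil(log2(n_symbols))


log2(9449) = 13.2059
Bracket: 2^13 = 8192 < 9449 <= 2^14 = 16384
So ceil(log2(9449)) = 14

bits = ceil(log2(9449)) = ceil(13.2059) = 14 bits


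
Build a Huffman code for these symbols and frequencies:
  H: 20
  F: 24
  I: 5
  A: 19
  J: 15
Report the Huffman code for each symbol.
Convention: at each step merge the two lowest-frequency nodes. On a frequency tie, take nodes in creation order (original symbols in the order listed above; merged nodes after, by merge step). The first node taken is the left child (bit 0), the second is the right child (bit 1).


Huffman tree construction:
Step 1: Merge I(5) + J(15) = 20
Step 2: Merge A(19) + H(20) = 39
Step 3: Merge (I+J)(20) + F(24) = 44
Step 4: Merge (A+H)(39) + ((I+J)+F)(44) = 83
Read each symbol's code off the tree from the root (left child = 0, right child = 1).

Codes:
  H: 01 (length 2)
  F: 11 (length 2)
  I: 100 (length 3)
  A: 00 (length 2)
  J: 101 (length 3)
Average code length: 186/83 = 2.2410 bits/symbol


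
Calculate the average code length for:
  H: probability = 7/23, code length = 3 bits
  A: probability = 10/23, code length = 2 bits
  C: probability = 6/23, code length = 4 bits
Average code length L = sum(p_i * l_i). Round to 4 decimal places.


Weighted contributions p_i * l_i:
  H: (7/23) * 3 = 21/23
  A: (10/23) * 2 = 20/23
  C: (6/23) * 4 = 24/23
Sum = (21 + 20 + 24)/23 = 65/23

L = 65/23 = 2.8261 bits/symbol


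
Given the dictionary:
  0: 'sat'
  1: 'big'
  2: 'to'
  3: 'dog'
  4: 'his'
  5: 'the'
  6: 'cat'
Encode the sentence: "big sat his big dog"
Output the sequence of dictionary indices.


Look up each word in the dictionary:
  'big' -> 1
  'sat' -> 0
  'his' -> 4
  'big' -> 1
  'dog' -> 3

Encoded: [1, 0, 4, 1, 3]


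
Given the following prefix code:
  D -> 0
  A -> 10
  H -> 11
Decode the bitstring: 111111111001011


Decoding step by step:
Bits 11 -> H
Bits 11 -> H
Bits 11 -> H
Bits 11 -> H
Bits 10 -> A
Bits 0 -> D
Bits 10 -> A
Bits 11 -> H


Decoded message: HHHHADAH


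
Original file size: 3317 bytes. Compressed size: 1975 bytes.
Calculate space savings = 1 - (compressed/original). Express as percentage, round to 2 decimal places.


ratio = compressed/original = 1975/3317 = 0.595418
savings = 1 - ratio = 1 - 0.595418 = 0.404582
as a percentage: 0.404582 * 100 = 40.46%

Space savings = 1 - 1975/3317 = 40.46%


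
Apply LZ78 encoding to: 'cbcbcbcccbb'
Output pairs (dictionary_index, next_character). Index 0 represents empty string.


LZ78 encoding steps:
Dictionary: {0: ''}
Step 1: w='' (idx 0), next='c' -> output (0, 'c'), add 'c' as idx 1
Step 2: w='' (idx 0), next='b' -> output (0, 'b'), add 'b' as idx 2
Step 3: w='c' (idx 1), next='b' -> output (1, 'b'), add 'cb' as idx 3
Step 4: w='cb' (idx 3), next='c' -> output (3, 'c'), add 'cbc' as idx 4
Step 5: w='c' (idx 1), next='c' -> output (1, 'c'), add 'cc' as idx 5
Step 6: w='b' (idx 2), next='b' -> output (2, 'b'), add 'bb' as idx 6


Encoded: [(0, 'c'), (0, 'b'), (1, 'b'), (3, 'c'), (1, 'c'), (2, 'b')]


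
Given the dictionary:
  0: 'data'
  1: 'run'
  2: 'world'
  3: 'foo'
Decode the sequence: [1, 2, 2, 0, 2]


Look up each index in the dictionary:
  1 -> 'run'
  2 -> 'world'
  2 -> 'world'
  0 -> 'data'
  2 -> 'world'

Decoded: "run world world data world"


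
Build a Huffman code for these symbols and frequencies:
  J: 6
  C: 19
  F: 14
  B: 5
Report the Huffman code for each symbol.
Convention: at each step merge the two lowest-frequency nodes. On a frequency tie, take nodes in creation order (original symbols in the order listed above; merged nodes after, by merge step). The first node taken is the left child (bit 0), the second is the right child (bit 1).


Huffman tree construction:
Step 1: Merge B(5) + J(6) = 11
Step 2: Merge (B+J)(11) + F(14) = 25
Step 3: Merge C(19) + ((B+J)+F)(25) = 44
Read each symbol's code off the tree from the root (left child = 0, right child = 1).

Codes:
  J: 101 (length 3)
  C: 0 (length 1)
  F: 11 (length 2)
  B: 100 (length 3)
Average code length: 80/44 = 1.8182 bits/symbol


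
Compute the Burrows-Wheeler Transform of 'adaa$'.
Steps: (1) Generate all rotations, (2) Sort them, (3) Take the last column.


Rotations (sorted):
  0: $adaa -> last char: a
  1: a$ada -> last char: a
  2: aa$ad -> last char: d
  3: adaa$ -> last char: $
  4: daa$a -> last char: a


BWT = aad$a


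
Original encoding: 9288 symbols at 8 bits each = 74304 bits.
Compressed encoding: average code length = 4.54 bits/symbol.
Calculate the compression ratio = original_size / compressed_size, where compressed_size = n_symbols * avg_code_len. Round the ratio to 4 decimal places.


original_size = n_symbols * orig_bits = 9288 * 8 = 74304 bits
compressed_size = n_symbols * avg_code_len = 9288 * 4.54 = 42167.52 bits
ratio = original_size / compressed_size = 74304 / 42167.52 = 1.7621

Compression ratio = 1.7621


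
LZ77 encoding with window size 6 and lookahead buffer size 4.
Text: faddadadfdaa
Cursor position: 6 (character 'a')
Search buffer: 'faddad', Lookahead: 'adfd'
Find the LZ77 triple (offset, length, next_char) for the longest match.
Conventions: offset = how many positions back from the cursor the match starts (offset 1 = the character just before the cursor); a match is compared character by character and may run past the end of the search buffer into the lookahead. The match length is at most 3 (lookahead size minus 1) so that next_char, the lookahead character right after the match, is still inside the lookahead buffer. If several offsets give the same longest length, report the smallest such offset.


Try each offset into the search buffer:
  offset=1 (pos 5, char 'd'): match length 0
  offset=2 (pos 4, char 'a'): match length 2
  offset=3 (pos 3, char 'd'): match length 0
  offset=4 (pos 2, char 'd'): match length 0
  offset=5 (pos 1, char 'a'): match length 2
  offset=6 (pos 0, char 'f'): match length 0
Longest match has length 2, found at offsets 2, 5; take the smallest, offset 2.
next_char = character at position 6 + 2 = 8 -> 'f'

Best match: offset=2, length=2 (matching 'ad' starting at position 4)
LZ77 triple: (2, 2, 'f')


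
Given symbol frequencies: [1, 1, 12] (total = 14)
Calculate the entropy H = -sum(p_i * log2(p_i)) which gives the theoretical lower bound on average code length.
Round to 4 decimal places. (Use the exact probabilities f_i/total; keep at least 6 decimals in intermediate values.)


Per-symbol terms -p_i * log2(p_i) with p_i = f_i/14:
  p = 1/14 = 0.071429: log2(p) = -3.807355, -p*log2(p) = 0.271954
  p = 1/14 = 0.071429: log2(p) = -3.807355, -p*log2(p) = 0.271954
  p = 12/14 = 0.857143: log2(p) = -0.222392, -p*log2(p) = 0.190622
H = 0.271954 + 0.271954 + 0.190622 = 0.734530

H = 0.7345 bits/symbol


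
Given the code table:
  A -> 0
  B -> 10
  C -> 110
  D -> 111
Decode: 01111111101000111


Decoding:
0 -> A
111 -> D
111 -> D
110 -> C
10 -> B
0 -> A
0 -> A
111 -> D


Result: ADDCBAAD


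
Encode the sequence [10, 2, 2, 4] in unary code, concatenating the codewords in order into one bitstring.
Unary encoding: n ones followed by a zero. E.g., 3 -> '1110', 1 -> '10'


Encode each number as n ones followed by a terminating 0:
  10 -> 11111111110 (11 bits)
  2 -> 110 (3 bits)
  2 -> 110 (3 bits)
  4 -> 11110 (5 bits)
Total length = 11 + 3 + 3 + 5 = 22 bits.

Unary([10, 2, 2, 4]) = 1111111111011011011110 (22 bits)


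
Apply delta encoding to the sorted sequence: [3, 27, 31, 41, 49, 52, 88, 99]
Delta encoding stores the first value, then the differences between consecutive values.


First value: 3
Deltas:
  27 - 3 = 24
  31 - 27 = 4
  41 - 31 = 10
  49 - 41 = 8
  52 - 49 = 3
  88 - 52 = 36
  99 - 88 = 11


Delta encoded: [3, 24, 4, 10, 8, 3, 36, 11]


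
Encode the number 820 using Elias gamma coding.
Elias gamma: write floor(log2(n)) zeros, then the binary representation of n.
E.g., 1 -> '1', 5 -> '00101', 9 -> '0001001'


num_bits = floor(log2(820)) + 1 = 10
leading_zeros = num_bits - 1 = 9
binary(820) = 1100110100

Elias gamma(820) = '000000000' + '1100110100' = 0000000001100110100 (19 bits)


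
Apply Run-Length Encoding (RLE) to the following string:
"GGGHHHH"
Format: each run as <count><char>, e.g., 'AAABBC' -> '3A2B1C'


Scanning runs left to right:
  i=0: run of 'G' x 3 -> '3G'
  i=3: run of 'H' x 4 -> '4H'

RLE = 3G4H


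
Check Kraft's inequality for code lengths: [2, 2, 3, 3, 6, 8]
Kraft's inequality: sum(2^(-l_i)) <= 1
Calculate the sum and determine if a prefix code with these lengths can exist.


Sum = 2^(-2) + 2^(-2) + 2^(-3) + 2^(-3) + 2^(-6) + 2^(-8)
    = 0.25 + 0.25 + 0.125 + 0.125 + 0.015625 + 0.00390625
    = 197/256 = 0.76953125
Since 0.76953125 <= 1, Kraft's inequality IS satisfied.
A prefix code with these lengths CAN exist.

Kraft sum = 0.76953125. Satisfied.


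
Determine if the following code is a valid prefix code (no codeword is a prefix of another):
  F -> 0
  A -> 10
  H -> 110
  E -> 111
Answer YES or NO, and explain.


Checking each pair (does one codeword prefix another?):
  F='0' vs A='10': no prefix
  F='0' vs H='110': no prefix
  F='0' vs E='111': no prefix
  A='10' vs F='0': no prefix
  A='10' vs H='110': no prefix
  A='10' vs E='111': no prefix
  H='110' vs F='0': no prefix
  H='110' vs A='10': no prefix
  H='110' vs E='111': no prefix
  E='111' vs F='0': no prefix
  E='111' vs A='10': no prefix
  E='111' vs H='110': no prefix
No violation found over all pairs.

YES -- this is a valid prefix code. No codeword is a prefix of any other codeword.


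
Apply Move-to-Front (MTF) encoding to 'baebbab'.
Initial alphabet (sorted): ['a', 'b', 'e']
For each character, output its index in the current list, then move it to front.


MTF encoding:
'b': index 1 in ['a', 'b', 'e'] -> ['b', 'a', 'e']
'a': index 1 in ['b', 'a', 'e'] -> ['a', 'b', 'e']
'e': index 2 in ['a', 'b', 'e'] -> ['e', 'a', 'b']
'b': index 2 in ['e', 'a', 'b'] -> ['b', 'e', 'a']
'b': index 0 in ['b', 'e', 'a'] -> ['b', 'e', 'a']
'a': index 2 in ['b', 'e', 'a'] -> ['a', 'b', 'e']
'b': index 1 in ['a', 'b', 'e'] -> ['b', 'a', 'e']


Output: [1, 1, 2, 2, 0, 2, 1]


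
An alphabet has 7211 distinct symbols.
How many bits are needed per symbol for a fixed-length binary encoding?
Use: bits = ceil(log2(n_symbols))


log2(7211) = 12.816
Bracket: 2^12 = 4096 < 7211 <= 2^13 = 8192
So ceil(log2(7211)) = 13

bits = ceil(log2(7211)) = ceil(12.816) = 13 bits


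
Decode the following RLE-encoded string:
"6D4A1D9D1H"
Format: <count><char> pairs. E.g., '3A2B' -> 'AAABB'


Expanding each <count><char> pair:
  6D -> 'DDDDDD'
  4A -> 'AAAA'
  1D -> 'D'
  9D -> 'DDDDDDDDD'
  1H -> 'H'

Decoded = DDDDDDAAAADDDDDDDDDDH


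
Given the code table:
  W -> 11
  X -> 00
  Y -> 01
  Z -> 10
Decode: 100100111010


Decoding:
10 -> Z
01 -> Y
00 -> X
11 -> W
10 -> Z
10 -> Z


Result: ZYXWZZ


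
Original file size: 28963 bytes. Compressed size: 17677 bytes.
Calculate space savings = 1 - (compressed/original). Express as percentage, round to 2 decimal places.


ratio = compressed/original = 17677/28963 = 0.61033
savings = 1 - ratio = 1 - 0.61033 = 0.38967
as a percentage: 0.38967 * 100 = 38.97%

Space savings = 1 - 17677/28963 = 38.97%


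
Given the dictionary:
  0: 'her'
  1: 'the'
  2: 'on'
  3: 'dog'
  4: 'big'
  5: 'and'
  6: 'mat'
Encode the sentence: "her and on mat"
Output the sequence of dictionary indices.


Look up each word in the dictionary:
  'her' -> 0
  'and' -> 5
  'on' -> 2
  'mat' -> 6

Encoded: [0, 5, 2, 6]


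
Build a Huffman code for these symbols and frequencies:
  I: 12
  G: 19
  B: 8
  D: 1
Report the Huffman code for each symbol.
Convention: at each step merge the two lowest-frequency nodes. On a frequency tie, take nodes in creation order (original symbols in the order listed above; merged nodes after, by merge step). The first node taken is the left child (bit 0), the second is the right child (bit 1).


Huffman tree construction:
Step 1: Merge D(1) + B(8) = 9
Step 2: Merge (D+B)(9) + I(12) = 21
Step 3: Merge G(19) + ((D+B)+I)(21) = 40
Read each symbol's code off the tree from the root (left child = 0, right child = 1).

Codes:
  I: 11 (length 2)
  G: 0 (length 1)
  B: 101 (length 3)
  D: 100 (length 3)
Average code length: 70/40 = 1.7500 bits/symbol
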